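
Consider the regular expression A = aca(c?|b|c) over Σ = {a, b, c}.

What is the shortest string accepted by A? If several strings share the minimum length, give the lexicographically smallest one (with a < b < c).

By inspection of the expression, no string of length less than 3 matches, and aca is the lexicographically first match of length 3.

aca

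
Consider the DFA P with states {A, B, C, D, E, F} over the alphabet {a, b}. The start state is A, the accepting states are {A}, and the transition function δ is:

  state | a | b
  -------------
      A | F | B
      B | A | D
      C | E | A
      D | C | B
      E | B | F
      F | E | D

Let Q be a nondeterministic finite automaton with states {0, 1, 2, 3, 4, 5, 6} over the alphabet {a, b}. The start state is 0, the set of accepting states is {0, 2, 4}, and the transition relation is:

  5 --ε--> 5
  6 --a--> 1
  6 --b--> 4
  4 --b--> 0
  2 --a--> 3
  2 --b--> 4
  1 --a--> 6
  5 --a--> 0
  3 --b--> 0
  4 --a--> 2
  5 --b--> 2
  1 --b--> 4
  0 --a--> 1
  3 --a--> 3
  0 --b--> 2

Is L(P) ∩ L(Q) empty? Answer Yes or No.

No

The empty string ε is accepted by both P and Q.
Hence L(P) ∩ L(Q) ≠ ∅.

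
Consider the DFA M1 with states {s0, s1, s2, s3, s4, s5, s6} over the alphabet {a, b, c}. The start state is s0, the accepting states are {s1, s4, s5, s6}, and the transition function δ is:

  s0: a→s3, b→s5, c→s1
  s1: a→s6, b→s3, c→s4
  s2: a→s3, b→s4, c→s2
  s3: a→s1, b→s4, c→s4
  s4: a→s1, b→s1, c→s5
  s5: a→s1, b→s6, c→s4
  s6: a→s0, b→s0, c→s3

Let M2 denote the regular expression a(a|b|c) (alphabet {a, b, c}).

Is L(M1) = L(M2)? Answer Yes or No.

No

The string b is accepted by M1 but rejected by M2.
So L(M1) ≠ L(M2).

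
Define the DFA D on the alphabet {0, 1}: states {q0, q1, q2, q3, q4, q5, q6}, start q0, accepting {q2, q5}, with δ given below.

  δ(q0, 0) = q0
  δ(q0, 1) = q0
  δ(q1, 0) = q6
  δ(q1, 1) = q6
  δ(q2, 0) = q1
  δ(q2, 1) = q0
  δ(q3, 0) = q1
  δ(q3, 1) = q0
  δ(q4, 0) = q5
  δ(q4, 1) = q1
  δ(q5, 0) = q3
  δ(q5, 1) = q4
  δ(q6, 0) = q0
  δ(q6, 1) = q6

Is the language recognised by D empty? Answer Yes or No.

The states reachable from the start state are {q0}.
None of the accepting states {q2, q5} is reachable, so no string is accepted and L(D) = ∅.

Yes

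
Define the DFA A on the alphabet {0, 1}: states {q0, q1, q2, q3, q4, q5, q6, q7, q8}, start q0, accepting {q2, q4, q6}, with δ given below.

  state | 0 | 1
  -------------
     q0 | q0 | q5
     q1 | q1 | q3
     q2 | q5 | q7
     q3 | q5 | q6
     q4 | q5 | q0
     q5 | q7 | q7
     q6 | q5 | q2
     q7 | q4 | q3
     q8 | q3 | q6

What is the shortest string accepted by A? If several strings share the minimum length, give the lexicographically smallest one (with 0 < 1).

A breadth-first search from q0 reaches an accepting state first via the path q0 → q5 → q7 → q4 on input 100.
No string of length < 3 is accepted (BFS exhausts all shorter strings without reaching an accepting state), and 100 is the lexicographically least accepting string of length 3.

100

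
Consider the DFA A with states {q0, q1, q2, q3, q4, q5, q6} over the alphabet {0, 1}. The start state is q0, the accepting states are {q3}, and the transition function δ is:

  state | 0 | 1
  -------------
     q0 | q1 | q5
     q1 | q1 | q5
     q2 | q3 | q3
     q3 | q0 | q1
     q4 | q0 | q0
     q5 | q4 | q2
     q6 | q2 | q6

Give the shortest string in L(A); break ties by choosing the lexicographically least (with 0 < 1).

110

A breadth-first search from q0 reaches an accepting state first via the path q0 → q5 → q2 → q3 on input 110.
No string of length < 3 is accepted (BFS exhausts all shorter strings without reaching an accepting state), and 110 is the lexicographically least accepting string of length 3.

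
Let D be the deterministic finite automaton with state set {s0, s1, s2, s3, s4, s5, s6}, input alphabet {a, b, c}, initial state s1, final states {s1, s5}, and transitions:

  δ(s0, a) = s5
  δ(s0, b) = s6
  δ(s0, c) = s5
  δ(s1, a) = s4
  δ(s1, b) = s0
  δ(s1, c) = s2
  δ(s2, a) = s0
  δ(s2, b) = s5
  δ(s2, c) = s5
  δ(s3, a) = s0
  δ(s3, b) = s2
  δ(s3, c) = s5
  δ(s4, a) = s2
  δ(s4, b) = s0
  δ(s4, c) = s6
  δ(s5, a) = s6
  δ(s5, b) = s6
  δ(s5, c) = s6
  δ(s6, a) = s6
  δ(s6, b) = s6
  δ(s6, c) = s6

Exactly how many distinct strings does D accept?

The useful subgraph on states {s0, s1, s2, s4, s5} is acyclic, so L(D) is finite; the longest accepting path visits 5 useful states, giving maximum string length 4.
Counting accepting paths from s1 by length: 1 of length 0, 4 of length 2, 6 of length 3, 2 of length 4. Total 13.

13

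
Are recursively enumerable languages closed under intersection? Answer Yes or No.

Run the recogniser for L₁; if it accepts, run the recogniser for L₂ and accept if that accepts too. If either runs forever the input is never accepted, which is all a recogniser needs.
So the recursively enumerable languages are closed under intersection.

Yes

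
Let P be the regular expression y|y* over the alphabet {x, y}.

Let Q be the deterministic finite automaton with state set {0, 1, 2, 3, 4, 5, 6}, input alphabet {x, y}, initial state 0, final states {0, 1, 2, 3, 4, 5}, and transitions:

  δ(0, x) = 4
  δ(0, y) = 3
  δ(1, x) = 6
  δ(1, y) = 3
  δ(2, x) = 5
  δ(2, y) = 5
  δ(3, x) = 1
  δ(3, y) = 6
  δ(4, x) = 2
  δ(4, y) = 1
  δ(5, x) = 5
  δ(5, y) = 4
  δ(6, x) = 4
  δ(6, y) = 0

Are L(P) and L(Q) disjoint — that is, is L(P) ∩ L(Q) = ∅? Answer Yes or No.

The empty string ε is accepted by both P and Q.
Hence L(P) ∩ L(Q) ≠ ∅.

No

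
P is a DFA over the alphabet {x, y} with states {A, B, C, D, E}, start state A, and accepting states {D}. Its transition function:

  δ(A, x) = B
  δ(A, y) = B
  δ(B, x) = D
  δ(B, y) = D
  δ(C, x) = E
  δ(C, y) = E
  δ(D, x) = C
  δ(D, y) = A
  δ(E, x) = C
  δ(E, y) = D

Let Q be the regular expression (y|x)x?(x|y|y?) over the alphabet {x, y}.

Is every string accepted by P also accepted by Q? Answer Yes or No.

No

The string xxxxy is in L(P) but not in L(Q).
So L(P) ⊄ L(Q).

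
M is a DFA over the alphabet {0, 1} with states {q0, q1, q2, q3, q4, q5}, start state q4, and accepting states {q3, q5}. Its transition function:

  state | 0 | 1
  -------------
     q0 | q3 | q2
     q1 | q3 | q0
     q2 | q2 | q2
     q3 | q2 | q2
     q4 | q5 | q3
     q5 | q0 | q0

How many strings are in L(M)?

The useful subgraph on states {q0, q3, q4, q5} is acyclic, so L(M) is finite; the longest accepting path visits 4 useful states, giving maximum string length 3.
Counting accepting paths from q4 by length: 2 of length 1, 2 of length 3. Total 4.

4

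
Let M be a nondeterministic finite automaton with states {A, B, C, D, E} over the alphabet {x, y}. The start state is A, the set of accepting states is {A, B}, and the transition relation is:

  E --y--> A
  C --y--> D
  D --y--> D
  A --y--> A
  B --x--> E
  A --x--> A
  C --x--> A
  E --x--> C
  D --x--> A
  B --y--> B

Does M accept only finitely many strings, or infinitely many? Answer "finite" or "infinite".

State A is reachable from the start and can reach an accepting state, and it lies on the cycle A → A.
Traversing that cycle any number of times yields accepted strings of unbounded length, so the language is infinite.

infinite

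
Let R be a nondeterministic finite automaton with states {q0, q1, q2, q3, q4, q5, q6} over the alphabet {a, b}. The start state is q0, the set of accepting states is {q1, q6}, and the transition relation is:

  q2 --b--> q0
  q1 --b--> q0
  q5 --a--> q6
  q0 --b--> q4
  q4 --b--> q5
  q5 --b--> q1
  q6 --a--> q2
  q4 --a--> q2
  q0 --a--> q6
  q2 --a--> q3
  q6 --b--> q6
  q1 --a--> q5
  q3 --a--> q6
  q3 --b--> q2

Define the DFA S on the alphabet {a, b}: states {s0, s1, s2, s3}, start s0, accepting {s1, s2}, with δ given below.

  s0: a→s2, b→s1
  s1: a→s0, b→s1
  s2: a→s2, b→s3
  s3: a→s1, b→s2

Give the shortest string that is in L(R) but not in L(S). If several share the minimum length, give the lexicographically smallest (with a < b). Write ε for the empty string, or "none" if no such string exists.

ab

The string ab is accepted by R but not by S.
No shorter string lies in the difference, and ab is the lexicographically first length-2 string in L(R) \ L(S).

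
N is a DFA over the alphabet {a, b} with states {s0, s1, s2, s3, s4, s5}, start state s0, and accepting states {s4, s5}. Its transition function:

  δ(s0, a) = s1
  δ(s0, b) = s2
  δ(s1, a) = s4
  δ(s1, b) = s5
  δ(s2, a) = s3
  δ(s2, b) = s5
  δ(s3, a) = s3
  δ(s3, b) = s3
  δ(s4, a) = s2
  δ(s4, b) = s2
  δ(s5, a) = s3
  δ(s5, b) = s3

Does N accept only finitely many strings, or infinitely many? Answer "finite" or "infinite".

The useful states (reachable from s0 and able to reach an accepting state) are {s0, s1, s2, s4, s5}.
Restricted to these states the transition graph has no cycle, so every accepting path has bounded length and L is finite.

finite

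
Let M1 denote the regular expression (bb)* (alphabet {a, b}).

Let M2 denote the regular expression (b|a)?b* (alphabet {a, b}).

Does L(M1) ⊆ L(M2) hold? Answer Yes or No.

Yes

Converting the expression M1 to a DFA (subset construction, then merging equivalent states) gives the minimal DFA with states {r0, r1, r2}, start state r0, accepting states {r0} and transitions r0: a→r1, b→r2; r1: a→r1, b→r1; r2: a→r1, b→r0.
Converting the expression M2 to a DFA (subset construction, then merging equivalent states) gives the minimal DFA with states {t0, t1, t2}, start state t0, accepting states {t0, t1} and transitions t0: a→t1, b→t1; t1: a→t2, b→t1; t2: a→t2, b→t2.
Exploring the product automaton M1 × M2 from the start pair (r0, t0), following both machines on each input symbol, reaches 5 state pairs: (r0, t0), (r1, t1), (r2, t1), (r1, t2), (r0, t1).
M1 accepts in {r0} and M2 accepts in {t0, t1}. The reachable pairs whose M1-component is accepting are (r0, t0), (r0, t1); in each of them the M2-component is accepting too, so the product for L(M1) \ L(M2) (M1-component accepting, M2-component rejecting) has no reachable accepting pair and the difference is empty.
Hence every string in L(M1) is also in L(M2).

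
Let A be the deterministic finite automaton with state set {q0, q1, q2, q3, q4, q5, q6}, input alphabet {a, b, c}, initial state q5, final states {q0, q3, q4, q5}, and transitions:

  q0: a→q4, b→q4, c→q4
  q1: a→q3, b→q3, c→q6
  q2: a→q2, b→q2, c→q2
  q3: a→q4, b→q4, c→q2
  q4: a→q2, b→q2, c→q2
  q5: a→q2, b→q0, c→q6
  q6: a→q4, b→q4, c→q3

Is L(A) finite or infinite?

The useful states (reachable from q5 and able to reach an accepting state) are {q0, q3, q4, q5, q6}.
Restricted to these states the transition graph has no cycle, so every accepting path has bounded length and L is finite.

finite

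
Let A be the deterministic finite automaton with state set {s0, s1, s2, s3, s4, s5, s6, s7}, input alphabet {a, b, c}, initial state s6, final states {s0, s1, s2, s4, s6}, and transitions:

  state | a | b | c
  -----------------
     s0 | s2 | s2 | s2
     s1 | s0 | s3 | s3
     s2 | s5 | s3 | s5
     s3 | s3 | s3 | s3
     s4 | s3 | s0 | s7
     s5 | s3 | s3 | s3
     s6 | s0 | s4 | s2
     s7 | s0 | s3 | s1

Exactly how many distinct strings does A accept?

20

The useful subgraph on states {s0, s1, s2, s4, s6, s7} is acyclic, so L(A) is finite; the longest accepting path visits 6 useful states, giving maximum string length 5.
Counting accepting paths from s6 by length: 1 of length 0, 3 of length 1, 4 of length 2, 5 of length 3, 4 of length 4, 3 of length 5. Total 20.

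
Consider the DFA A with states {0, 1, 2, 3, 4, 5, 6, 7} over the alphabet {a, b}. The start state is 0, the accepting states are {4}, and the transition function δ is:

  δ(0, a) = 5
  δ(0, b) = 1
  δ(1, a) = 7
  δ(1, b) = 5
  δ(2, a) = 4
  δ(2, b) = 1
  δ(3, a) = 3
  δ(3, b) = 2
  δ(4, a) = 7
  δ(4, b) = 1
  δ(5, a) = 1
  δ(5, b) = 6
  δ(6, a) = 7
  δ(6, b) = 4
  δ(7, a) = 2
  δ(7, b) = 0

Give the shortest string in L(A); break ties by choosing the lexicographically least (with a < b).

abb

A breadth-first search from 0 reaches an accepting state first via the path 0 → 5 → 6 → 4 on input abb.
No string of length < 3 is accepted (BFS exhausts all shorter strings without reaching an accepting state), and abb is the lexicographically least accepting string of length 3.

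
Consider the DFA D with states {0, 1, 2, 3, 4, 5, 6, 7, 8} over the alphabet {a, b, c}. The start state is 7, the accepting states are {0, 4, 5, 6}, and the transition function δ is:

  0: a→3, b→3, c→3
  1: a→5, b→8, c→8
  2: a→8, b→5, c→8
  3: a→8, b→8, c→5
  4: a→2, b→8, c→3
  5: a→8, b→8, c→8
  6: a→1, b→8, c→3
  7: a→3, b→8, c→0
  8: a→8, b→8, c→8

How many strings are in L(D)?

5

The useful subgraph on states {0, 3, 5, 7} is acyclic, so L(D) is finite; the longest accepting path visits 4 useful states, giving maximum string length 3.
Counting accepting paths from 7 by length: 1 of length 1, 1 of length 2, 3 of length 3. Total 5.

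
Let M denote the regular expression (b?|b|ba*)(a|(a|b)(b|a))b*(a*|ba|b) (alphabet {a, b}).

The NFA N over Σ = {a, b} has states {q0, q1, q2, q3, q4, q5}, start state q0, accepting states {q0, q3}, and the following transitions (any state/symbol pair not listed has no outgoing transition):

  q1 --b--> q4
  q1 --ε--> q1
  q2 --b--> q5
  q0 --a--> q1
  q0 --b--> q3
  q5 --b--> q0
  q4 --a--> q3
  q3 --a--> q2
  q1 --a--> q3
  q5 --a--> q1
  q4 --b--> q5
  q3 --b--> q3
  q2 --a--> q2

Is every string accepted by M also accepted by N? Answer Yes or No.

The string a is in L(M) but not in L(N).
So L(M) ⊄ L(N).

No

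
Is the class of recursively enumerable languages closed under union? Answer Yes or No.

Simulate recognisers for L₁ and L₂ in parallel, alternating one step of each, and accept as soon as either accepts.
So the recursively enumerable languages are closed under union.

Yes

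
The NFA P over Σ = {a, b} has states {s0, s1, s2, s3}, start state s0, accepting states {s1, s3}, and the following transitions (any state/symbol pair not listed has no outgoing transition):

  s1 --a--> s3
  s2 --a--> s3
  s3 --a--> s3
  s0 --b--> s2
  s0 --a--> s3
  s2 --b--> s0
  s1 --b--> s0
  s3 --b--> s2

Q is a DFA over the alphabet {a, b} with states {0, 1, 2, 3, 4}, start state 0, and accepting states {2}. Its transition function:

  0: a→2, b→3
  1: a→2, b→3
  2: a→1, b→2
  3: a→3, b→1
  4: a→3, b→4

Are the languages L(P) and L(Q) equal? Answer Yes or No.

No

The string aa is accepted by P but rejected by Q.
So L(P) ≠ L(Q).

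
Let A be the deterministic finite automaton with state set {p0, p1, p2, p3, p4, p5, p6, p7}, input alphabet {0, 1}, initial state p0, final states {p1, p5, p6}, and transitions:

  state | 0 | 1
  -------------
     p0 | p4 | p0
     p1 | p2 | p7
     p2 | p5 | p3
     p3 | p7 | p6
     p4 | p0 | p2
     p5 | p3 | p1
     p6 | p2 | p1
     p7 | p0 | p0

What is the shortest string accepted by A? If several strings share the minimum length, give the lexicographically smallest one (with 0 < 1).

010

A breadth-first search from p0 reaches an accepting state first via the path p0 → p4 → p2 → p5 on input 010.
No string of length < 3 is accepted (BFS exhausts all shorter strings without reaching an accepting state), and 010 is the lexicographically least accepting string of length 3.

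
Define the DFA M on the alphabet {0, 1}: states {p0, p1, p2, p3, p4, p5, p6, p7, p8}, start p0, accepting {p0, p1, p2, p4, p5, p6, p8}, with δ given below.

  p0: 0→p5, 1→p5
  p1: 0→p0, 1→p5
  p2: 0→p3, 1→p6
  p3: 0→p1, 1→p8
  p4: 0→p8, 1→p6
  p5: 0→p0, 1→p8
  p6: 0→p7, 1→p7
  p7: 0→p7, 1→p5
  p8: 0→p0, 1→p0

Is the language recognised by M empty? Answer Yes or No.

No

The empty string ε is accepted: the run p0 ends in the accepting state p0.
Since at least one string is accepted, L(M) is not empty.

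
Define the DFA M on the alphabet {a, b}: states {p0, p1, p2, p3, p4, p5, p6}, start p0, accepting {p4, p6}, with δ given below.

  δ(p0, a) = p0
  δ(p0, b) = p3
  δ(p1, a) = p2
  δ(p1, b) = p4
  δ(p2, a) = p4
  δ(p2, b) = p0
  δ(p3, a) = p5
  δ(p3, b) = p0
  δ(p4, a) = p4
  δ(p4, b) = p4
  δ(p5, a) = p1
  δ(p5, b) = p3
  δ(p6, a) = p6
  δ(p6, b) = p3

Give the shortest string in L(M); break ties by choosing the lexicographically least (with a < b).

baab

A breadth-first search from p0 reaches an accepting state first via the path p0 → p3 → p5 → p1 → p4 on input baab.
No string of length < 4 is accepted (BFS exhausts all shorter strings without reaching an accepting state), and baab is the lexicographically least accepting string of length 4.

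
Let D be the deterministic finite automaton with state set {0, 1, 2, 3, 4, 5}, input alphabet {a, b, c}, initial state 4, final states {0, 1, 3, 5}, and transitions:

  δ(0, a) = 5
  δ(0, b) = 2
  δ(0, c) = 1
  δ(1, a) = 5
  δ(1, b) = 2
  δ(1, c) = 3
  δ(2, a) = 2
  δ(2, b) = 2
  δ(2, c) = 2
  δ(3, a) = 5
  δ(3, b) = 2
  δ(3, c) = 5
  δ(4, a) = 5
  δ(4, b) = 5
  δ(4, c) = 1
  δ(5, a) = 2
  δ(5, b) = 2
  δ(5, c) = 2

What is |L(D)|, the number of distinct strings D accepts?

7

The useful subgraph on states {1, 3, 4, 5} is acyclic, so L(D) is finite; the longest accepting path visits 4 useful states, giving maximum string length 3.
Counting accepting paths from 4 by length: 3 of length 1, 2 of length 2, 2 of length 3. Total 7.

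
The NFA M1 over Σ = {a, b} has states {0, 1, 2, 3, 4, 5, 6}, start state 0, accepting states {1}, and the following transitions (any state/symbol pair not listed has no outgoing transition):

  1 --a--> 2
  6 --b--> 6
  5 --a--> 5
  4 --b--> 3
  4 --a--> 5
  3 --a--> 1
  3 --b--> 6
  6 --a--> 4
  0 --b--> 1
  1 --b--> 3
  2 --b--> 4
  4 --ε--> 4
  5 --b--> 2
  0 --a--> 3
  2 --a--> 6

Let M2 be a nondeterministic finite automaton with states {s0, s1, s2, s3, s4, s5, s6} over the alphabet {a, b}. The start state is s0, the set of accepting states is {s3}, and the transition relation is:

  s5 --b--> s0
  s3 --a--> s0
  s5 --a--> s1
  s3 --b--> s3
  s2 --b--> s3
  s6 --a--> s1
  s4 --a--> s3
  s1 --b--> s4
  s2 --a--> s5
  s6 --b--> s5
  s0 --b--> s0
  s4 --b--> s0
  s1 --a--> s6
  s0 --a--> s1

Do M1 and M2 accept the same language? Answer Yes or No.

The string b is accepted by M1 but rejected by M2.
So L(M1) ≠ L(M2).

No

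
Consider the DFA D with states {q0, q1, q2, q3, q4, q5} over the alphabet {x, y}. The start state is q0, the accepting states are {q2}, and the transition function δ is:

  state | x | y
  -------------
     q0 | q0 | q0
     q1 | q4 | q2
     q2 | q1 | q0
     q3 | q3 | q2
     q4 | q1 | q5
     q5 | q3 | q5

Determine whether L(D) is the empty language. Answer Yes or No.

The states reachable from the start state are {q0}.
None of the accepting states {q2} is reachable, so no string is accepted and L(D) = ∅.

Yes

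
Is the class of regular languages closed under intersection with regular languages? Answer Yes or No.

This is a special case of closure under intersection: the product of the two DFAs, accepting on F₁ × F₂, recognises the intersection.
So the regular languages are closed under intersection with a regular language.

Yes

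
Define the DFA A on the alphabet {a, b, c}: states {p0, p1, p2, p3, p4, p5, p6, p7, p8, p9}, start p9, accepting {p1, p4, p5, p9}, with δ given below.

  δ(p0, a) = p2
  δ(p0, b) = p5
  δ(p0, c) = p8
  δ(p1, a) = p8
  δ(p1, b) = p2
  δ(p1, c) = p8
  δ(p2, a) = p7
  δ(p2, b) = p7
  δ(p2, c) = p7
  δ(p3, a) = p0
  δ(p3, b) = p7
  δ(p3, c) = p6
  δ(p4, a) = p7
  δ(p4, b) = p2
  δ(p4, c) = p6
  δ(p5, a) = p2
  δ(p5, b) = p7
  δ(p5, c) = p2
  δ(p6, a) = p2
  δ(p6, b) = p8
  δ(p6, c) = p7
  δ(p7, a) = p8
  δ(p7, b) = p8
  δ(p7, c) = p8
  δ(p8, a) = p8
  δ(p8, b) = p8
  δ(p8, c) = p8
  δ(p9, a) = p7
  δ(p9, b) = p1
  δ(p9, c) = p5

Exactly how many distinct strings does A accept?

The useful subgraph on states {p1, p5, p9} is acyclic, so L(A) is finite; the longest accepting path visits 2 useful states, giving maximum string length 1.
Counting accepting paths from p9 by length: 1 of length 0, 2 of length 1. Total 3.

3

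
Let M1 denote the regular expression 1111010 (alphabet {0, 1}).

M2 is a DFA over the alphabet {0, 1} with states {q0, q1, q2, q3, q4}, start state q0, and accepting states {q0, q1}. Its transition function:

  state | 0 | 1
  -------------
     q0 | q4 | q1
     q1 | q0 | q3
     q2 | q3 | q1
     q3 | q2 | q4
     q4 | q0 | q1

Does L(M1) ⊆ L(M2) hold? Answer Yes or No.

Converting the expression M1 to a DFA (subset construction, then merging equivalent states) gives the minimal DFA with states {r0, r1, r2, r3, r4, r5, r6, r7, r8}, start state r0, accepting states {r8} and transitions r0: 0→r1, 1→r2; r1: 0→r1, 1→r1; r2: 0→r1, 1→r3; r3: 0→r1, 1→r4; r4: 0→r1, 1→r5; r5: 0→r6, 1→r1; r6: 0→r1, 1→r7; r7: 0→r8, 1→r1; r8: 0→r1, 1→r1.
Exploring the product automaton M1 × M2 from the start pair (r0, q0), following both machines on each input symbol, reaches 13 state pairs: (r0, q0), (r1, q4), (r2, q1), (r1, q0), (r1, q1), (r3, q3), (r1, q3), (r1, q2), (r4, q4), (r5, q1), (r6, q0), (r7, q1), (r8, q0).
M1 accepts in {r8} and M2 accepts in {q0, q1}. The reachable pairs whose M1-component is accepting are (r8, q0); in each of them the M2-component is accepting too, so the product for L(M1) \ L(M2) (M1-component accepting, M2-component rejecting) has no reachable accepting pair and the difference is empty.
Hence every string in L(M1) is also in L(M2).

Yes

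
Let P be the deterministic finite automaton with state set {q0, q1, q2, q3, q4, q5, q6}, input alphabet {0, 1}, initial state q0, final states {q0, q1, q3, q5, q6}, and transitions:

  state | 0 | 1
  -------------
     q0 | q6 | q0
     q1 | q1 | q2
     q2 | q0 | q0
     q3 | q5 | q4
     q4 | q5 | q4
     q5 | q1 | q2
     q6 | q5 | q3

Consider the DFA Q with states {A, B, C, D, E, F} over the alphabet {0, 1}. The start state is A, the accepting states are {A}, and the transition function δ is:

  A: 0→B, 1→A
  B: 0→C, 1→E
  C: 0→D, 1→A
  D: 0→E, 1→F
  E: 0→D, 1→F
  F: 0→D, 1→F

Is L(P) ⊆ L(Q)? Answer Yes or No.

The string 0 is in L(P) but not in L(Q).
So L(P) ⊄ L(Q).

No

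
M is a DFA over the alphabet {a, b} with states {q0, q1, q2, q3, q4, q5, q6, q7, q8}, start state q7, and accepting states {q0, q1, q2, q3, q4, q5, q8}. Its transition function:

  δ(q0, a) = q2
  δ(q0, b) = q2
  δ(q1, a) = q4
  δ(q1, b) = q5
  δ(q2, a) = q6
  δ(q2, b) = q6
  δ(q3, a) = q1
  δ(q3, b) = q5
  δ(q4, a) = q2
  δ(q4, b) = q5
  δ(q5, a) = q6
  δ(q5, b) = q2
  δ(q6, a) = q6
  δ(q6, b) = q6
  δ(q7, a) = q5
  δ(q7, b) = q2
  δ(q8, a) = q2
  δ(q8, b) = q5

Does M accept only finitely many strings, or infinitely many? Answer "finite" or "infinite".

The useful states (reachable from q7 and able to reach an accepting state) are {q2, q5, q7}.
Restricted to these states the transition graph has no cycle, so every accepting path has bounded length and L is finite.

finite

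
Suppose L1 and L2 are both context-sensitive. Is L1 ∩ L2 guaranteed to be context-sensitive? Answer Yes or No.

An LBA keeps a copy of the input on a second track, runs the LBA for L₁, and if that accepts restores the input and runs the LBA for L₂; linear space suffices, so L₁ ∩ L₂ is context-sensitive.
So the context-sensitive languages are closed under intersection.

Yes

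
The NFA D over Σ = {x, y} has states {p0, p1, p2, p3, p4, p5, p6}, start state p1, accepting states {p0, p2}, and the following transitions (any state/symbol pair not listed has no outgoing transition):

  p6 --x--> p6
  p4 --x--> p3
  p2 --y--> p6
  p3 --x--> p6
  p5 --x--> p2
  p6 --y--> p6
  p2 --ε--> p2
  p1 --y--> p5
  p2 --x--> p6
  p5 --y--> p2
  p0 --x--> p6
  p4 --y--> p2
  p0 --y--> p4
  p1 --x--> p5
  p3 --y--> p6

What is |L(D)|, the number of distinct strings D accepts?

4

The useful subgraph on states {p1, p2, p5} is acyclic, so L(D) is finite; the longest accepting path visits 3 useful states, giving maximum string length 2.
Counting accepting paths from p1 by length: 4 of length 2. Total 4.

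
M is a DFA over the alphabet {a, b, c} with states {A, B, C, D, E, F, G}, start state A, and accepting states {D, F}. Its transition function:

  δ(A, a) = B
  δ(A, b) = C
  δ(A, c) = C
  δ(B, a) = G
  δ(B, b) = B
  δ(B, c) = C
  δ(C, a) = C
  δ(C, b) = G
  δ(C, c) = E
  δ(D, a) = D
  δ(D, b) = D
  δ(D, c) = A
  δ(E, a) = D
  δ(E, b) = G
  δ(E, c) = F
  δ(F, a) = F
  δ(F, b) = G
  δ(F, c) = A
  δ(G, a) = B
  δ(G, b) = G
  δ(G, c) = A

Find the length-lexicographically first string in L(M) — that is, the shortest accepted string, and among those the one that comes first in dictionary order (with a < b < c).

A breadth-first search from A reaches an accepting state first via the path A → C → E → D on input bca.
No string of length < 3 is accepted (BFS exhausts all shorter strings without reaching an accepting state), and bca is the lexicographically least accepting string of length 3.

bca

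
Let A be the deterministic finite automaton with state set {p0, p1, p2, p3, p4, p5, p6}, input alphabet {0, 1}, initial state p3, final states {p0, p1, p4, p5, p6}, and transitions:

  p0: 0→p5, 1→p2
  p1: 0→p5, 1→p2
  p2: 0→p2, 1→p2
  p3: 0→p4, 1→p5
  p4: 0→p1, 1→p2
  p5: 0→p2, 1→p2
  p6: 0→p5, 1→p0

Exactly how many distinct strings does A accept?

The useful subgraph on states {p1, p3, p4, p5} is acyclic, so L(A) is finite; the longest accepting path visits 4 useful states, giving maximum string length 3.
Counting accepting paths from p3 by length: 2 of length 1, 1 of length 2, 1 of length 3. Total 4.

4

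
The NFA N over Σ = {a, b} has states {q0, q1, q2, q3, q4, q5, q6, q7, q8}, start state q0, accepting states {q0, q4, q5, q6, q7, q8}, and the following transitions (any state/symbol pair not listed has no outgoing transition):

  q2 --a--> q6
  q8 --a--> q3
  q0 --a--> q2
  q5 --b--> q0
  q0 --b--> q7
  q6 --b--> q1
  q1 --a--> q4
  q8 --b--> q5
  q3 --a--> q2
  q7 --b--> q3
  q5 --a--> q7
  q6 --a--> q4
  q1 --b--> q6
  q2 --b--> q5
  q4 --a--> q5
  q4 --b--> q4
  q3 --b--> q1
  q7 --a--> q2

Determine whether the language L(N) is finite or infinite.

State q0 is reachable from the start and can reach an accepting state, and it lies on the cycle q0 → q2 → q5 → q0.
Traversing that cycle any number of times yields accepted strings of unbounded length, so the language is infinite.

infinite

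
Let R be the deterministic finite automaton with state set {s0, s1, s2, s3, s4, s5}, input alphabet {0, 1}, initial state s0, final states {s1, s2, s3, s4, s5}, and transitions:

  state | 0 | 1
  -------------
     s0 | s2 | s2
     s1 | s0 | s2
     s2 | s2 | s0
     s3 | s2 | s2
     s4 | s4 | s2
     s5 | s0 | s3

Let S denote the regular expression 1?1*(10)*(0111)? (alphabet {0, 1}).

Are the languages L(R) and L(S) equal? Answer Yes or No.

The string 0 is accepted by R but rejected by S.
So L(R) ≠ L(S).

No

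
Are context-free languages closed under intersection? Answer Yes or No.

{aⁿbⁿcᵐ : m,n≥0} and {aᵐbⁿcⁿ : m,n≥0} are both context-free, but their intersection {aⁿbⁿcⁿ : n≥0} is not (pumping lemma).

No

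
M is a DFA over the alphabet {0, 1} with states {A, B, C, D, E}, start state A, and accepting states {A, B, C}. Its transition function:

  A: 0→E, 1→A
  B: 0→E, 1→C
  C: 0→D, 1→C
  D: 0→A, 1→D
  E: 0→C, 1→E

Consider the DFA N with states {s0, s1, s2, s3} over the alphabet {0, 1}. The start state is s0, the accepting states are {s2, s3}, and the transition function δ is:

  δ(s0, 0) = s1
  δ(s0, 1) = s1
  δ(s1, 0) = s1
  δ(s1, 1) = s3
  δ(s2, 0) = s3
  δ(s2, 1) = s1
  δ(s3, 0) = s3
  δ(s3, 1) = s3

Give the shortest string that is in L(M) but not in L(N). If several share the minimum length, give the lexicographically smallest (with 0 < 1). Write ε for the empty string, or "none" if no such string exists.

ε

The empty string ε is accepted by M but not by N.
Since ε is the unique shortest string, it is the required witness.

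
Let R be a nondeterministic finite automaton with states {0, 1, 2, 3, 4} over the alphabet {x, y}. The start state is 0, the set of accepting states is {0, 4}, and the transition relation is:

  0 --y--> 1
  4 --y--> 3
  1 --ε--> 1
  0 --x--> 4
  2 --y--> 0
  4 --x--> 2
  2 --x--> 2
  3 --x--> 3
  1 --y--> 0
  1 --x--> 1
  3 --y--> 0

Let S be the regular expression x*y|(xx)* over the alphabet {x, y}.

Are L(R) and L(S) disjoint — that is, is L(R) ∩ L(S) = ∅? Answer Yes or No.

The empty string ε is accepted by both R and S.
Hence L(R) ∩ L(S) ≠ ∅.

No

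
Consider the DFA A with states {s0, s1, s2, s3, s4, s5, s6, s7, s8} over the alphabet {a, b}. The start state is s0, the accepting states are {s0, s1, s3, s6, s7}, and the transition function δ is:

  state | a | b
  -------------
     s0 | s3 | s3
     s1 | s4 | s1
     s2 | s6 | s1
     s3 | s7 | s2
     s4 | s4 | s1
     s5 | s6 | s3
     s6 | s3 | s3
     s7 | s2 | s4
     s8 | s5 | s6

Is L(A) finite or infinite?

State s1 is reachable from the start and can reach an accepting state, and it lies on the cycle s1 → s1.
Traversing that cycle any number of times yields accepted strings of unbounded length, so the language is infinite.

infinite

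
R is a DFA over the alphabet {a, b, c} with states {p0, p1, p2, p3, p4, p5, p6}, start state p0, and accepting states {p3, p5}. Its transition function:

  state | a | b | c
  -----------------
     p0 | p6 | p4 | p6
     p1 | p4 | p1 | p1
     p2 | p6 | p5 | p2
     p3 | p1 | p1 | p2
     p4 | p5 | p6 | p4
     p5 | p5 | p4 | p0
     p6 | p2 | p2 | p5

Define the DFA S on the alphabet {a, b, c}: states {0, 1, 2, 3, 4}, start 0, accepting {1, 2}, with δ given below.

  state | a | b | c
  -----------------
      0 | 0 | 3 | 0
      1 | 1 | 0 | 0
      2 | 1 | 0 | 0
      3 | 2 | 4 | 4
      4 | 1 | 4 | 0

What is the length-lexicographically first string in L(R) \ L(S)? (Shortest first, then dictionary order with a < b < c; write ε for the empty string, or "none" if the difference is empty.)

ac

The string ac is accepted by R but not by S.
No shorter string lies in the difference, and ac is the lexicographically first length-2 string in L(R) \ L(S).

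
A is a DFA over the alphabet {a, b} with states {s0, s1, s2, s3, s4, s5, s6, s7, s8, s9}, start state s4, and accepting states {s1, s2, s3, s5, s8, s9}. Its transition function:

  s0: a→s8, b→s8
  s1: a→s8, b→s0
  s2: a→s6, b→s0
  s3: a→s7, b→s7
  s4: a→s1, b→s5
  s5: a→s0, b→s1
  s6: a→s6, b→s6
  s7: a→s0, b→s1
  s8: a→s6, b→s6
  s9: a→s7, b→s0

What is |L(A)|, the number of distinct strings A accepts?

11

The useful subgraph on states {s0, s1, s4, s5, s8} is acyclic, so L(A) is finite; the longest accepting path visits 5 useful states, giving maximum string length 4.
Counting accepting paths from s4 by length: 2 of length 1, 2 of length 2, 5 of length 3, 2 of length 4. Total 11.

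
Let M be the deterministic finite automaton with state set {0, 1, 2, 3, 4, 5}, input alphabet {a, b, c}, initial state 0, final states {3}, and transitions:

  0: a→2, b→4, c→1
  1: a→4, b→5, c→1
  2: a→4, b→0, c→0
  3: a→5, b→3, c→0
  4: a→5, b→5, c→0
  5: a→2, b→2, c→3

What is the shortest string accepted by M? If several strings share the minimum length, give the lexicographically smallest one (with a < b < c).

A breadth-first search from 0 reaches an accepting state first via the path 0 → 4 → 5 → 3 on input bac.
No string of length < 3 is accepted (BFS exhausts all shorter strings without reaching an accepting state), and bac is the lexicographically least accepting string of length 3.

bac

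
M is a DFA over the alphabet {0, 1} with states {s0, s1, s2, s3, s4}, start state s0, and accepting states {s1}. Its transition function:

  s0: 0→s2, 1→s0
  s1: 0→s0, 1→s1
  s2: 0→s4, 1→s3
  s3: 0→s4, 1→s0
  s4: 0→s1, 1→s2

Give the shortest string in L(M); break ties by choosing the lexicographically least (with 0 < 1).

000

A breadth-first search from s0 reaches an accepting state first via the path s0 → s2 → s4 → s1 on input 000.
No string of length < 3 is accepted (BFS exhausts all shorter strings without reaching an accepting state), and 000 is the lexicographically least accepting string of length 3.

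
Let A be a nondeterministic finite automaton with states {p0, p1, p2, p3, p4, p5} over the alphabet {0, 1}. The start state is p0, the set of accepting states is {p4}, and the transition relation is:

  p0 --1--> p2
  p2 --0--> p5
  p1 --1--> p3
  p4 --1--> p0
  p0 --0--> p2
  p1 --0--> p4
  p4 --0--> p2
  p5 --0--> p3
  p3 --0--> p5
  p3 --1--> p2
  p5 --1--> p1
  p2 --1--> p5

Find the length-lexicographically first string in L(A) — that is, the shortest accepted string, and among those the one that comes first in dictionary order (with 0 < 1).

A breadth-first search from p0 reaches an accepting state first via the path p0 → p2 → p5 → p1 → p4 on input 0010.
No string of length < 4 is accepted (BFS exhausts all shorter strings without reaching an accepting state), and 0010 is the lexicographically least accepting string of length 4.

0010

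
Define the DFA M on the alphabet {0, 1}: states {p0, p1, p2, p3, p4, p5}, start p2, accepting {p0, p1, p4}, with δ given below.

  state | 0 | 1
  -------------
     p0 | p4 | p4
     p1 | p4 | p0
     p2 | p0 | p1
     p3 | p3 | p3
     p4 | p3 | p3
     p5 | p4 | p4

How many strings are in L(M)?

The useful subgraph on states {p0, p1, p2, p4} is acyclic, so L(M) is finite; the longest accepting path visits 4 useful states, giving maximum string length 3.
Counting accepting paths from p2 by length: 2 of length 1, 4 of length 2, 2 of length 3. Total 8.

8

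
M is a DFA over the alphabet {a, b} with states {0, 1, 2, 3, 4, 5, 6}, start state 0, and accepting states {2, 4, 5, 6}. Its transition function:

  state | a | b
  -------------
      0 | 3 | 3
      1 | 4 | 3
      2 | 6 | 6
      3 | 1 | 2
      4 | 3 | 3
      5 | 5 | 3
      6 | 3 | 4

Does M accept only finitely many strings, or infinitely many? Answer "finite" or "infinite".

infinite

State 3 is reachable from the start and can reach an accepting state, and it lies on the cycle 3 → 1 → 3.
Traversing that cycle any number of times yields accepted strings of unbounded length, so the language is infinite.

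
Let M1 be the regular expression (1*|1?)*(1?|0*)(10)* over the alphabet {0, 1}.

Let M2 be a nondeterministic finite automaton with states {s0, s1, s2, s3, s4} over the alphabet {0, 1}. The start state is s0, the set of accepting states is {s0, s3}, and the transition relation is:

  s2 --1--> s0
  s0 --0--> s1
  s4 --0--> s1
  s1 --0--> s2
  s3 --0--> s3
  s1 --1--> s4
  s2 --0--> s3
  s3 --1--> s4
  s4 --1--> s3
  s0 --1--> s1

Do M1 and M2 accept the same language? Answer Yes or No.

The string 0 is accepted by M1 but rejected by M2.
So L(M1) ≠ L(M2).

No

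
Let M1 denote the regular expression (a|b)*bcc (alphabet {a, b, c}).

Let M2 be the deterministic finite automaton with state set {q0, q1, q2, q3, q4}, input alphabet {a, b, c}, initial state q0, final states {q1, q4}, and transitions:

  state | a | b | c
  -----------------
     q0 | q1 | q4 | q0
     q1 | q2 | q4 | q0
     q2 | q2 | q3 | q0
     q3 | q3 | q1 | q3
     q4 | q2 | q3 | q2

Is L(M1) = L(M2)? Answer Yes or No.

No

The string bcc is accepted by M1 but rejected by M2.
So L(M1) ≠ L(M2).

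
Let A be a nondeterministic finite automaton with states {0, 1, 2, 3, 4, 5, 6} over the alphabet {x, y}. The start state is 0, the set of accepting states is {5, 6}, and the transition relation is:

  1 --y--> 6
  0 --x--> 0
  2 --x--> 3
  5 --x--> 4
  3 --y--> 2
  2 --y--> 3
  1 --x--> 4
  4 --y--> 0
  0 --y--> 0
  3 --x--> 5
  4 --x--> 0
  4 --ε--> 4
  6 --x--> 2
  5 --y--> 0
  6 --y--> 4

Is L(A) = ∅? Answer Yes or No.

The states reachable from the start state are {0}.
None of the accepting states {5, 6} is reachable, so no string is accepted and L(A) = ∅.

Yes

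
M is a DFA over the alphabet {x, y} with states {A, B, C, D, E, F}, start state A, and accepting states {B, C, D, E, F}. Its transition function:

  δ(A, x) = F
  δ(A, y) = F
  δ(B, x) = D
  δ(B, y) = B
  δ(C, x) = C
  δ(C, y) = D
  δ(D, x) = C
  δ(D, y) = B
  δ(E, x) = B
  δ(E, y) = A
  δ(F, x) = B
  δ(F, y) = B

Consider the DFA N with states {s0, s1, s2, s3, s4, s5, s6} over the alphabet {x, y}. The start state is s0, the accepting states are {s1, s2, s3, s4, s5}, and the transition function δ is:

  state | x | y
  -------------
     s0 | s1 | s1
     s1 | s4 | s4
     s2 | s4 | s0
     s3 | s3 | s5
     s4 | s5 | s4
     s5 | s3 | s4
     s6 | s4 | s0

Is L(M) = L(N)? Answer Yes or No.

Yes

Exploring the product automaton M × N from the start pair (A, s0), following both machines on each input symbol, reaches 5 state pairs: (A, s0), (F, s1), (B, s4), (D, s5), (C, s3).
M accepts in {B, C, D, E, F} and N accepts in {s1, s2, s3, s4, s5}. In every reachable pair the two components are either both accepting — (F, s1), (B, s4), (D, s5), (C, s3) — or both non-accepting, so no string is accepted by exactly one of the machines: L(M) \ L(N) and L(N) \ L(M) are both empty.
Hence every string is accepted by M iff it is accepted by N, and the two languages coincide.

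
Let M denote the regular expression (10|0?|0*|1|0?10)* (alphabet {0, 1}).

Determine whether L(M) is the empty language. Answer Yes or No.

The empty string ε matches the expression, so it belongs to L(M).
Since L(M) contains at least one string, it is not empty.

No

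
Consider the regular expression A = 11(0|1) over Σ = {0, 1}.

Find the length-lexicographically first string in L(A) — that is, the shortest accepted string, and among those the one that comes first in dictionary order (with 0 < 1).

By inspection of the expression, no string of length less than 3 matches, and 110 is the lexicographically first match of length 3.

110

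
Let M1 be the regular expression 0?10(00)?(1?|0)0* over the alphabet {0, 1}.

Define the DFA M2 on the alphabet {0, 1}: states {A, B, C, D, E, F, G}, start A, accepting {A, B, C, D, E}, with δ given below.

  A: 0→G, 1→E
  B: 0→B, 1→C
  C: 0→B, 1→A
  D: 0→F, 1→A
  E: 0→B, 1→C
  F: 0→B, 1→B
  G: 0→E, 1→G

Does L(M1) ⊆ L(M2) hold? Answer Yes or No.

Yes

Converting the expression M1 to a DFA (subset construction, then merging equivalent states) gives the minimal DFA with states {r0, r1, r2, r3, r4, r5, r6, r7}, start state r0, accepting states {r4, r5, r6, r7} and transitions r0: 0→r1, 1→r2; r1: 0→r3, 1→r2; r2: 0→r4, 1→r3; r3: 0→r3, 1→r3; r4: 0→r5, 1→r6; r5: 0→r7, 1→r3; r6: 0→r6, 1→r3; r7: 0→r6, 1→r6.
Exploring the product automaton M1 × M2 from the start pair (r0, A), following both machines on each input symbol, reaches 15 state pairs: (r0, A), (r1, G), (r2, E), (r3, E), (r2, G), (r4, B), (r3, C), (r3, B), (r4, E), (r3, G), (r5, B), (r6, C), (r3, A), (r7, B), (r6, B).
M1 accepts in {r4, r5, r6, r7} and M2 accepts in {A, B, C, D, E}. The reachable pairs whose M1-component is accepting are (r4, B), (r4, E), (r5, B), (r6, C), (r7, B), (r6, B); in each of them the M2-component is accepting too, so the product for L(M1) \ L(M2) (M1-component accepting, M2-component rejecting) has no reachable accepting pair and the difference is empty.
Hence every string in L(M1) is also in L(M2).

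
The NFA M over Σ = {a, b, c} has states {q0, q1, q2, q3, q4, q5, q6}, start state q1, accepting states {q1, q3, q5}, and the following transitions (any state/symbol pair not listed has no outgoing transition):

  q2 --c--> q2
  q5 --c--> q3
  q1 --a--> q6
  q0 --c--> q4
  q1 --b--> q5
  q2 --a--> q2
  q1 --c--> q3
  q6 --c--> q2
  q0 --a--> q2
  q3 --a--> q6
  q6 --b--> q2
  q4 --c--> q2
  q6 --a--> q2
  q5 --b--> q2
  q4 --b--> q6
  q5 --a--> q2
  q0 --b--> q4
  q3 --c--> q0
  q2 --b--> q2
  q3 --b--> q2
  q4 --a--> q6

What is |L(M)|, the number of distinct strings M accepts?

The useful subgraph on states {q1, q3, q5} is acyclic, so L(M) is finite; the longest accepting path visits 3 useful states, giving maximum string length 2.
Counting accepting paths from q1 by length: 1 of length 0, 2 of length 1, 1 of length 2. Total 4.

4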